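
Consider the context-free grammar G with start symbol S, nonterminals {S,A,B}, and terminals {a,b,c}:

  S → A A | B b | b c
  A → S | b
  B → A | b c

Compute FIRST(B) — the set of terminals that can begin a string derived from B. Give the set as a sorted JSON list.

Compute FIRST by fixpoint:
[1]
  A via A→b: +{b}
  B via B→A: +{b}
  S via S→A A: +{b}
  S: {b}  A: {b}  B: {b}
[2] (no change)
  S: {b}  A: {b}  B: {b}

FIRST(B) = ["b"]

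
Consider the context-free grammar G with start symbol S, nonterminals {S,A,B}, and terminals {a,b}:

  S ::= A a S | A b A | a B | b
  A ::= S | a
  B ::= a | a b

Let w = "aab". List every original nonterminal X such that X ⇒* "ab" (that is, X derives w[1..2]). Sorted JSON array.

Convert to CNF:
  S -> A X4 | A X5 | T0 B | b
  A -> A X2 | A X3 | T0 B | a | b
  B -> T0 T1 | a
  T0 -> a
  T1 -> b
  X2 -> T0 S
  X3 -> T1 A
  X4 -> T0 S
  X5 -> T1 A

CYK table (by increasing span) — only the sub-triangle for w[1..2]:
  T[1,1] 'a' = {A,B,T0}  orig:{A,B}
  T[2,2] 'b' = {A,S,T1}  orig:{A,S}
  T[1,2] 'ab' = {B,X2,X4}  orig:{B}

Original NTs in T[1,2] deriving "ab": ["B"]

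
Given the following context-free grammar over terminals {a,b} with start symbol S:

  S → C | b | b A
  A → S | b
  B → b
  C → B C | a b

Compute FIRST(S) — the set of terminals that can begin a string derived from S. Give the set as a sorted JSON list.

FIRST iteration:
pass 1:
  A via A→b: +{b}
  B via B→b: +{b}
  C via C→B C: +{b}
  C via C→a b: +{a}
  S via S→C: +{a,b}
  S: {a,b}  A: {b}  B: {b}  C: {a,b}
pass 2:
  A via A→S: +{a}
  S: {a,b}  A: {a,b}  B: {b}  C: {a,b}
pass 3: (no change)
  S: {a,b}  A: {a,b}  B: {b}  C: {a,b}

FIRST(S) = ["a", "b"]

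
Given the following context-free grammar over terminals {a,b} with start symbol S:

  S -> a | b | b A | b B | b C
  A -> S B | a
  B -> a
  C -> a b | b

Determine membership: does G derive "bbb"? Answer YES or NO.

Convert to CNF:
  S -> T1 A | T1 B | T1 C | a | b
  A -> S B | a
  B -> a
  C -> T0 T1 | b
  T0 -> a
  T1 -> b

CYK fill:
  cell(0,0) b: {C,S,T1}  orig:{C,S}
  cell(1,1) b: {C,S,T1}  orig:{C,S}
  cell(2,2) b: {C,S,T1}  orig:{C,S}
  cell(0,1) bb: {S}
  cell(1,2) bb: {S}
  cell(0,2) bbb: ∅

S ∉ T[0,2] ⇒ NO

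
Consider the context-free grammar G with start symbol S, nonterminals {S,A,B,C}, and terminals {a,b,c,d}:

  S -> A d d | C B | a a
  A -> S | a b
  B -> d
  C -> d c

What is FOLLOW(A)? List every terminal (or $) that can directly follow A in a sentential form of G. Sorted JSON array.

FIRST iteration:
[1]
  A via A→a b: +{a}
  B via B→d: +{d}
  C via C→d c: +{d}
  S via S→A d d: +{a}
  S via S→C B: +{d}
  FIRST(S)={a,d}  FIRST(A)={a}  FIRST(B)={d}  FIRST(C)={d}
[2]
  A via A→S: +{d}
  FIRST(S)={a,d}  FIRST(A)={a,d}  FIRST(B)={d}  FIRST(C)={d}
[3] done
  FIRST(S)={a,d}  FIRST(A)={a,d}  FIRST(B)={d}  FIRST(C)={d}

FOLLOW sets:
initialize: $ ∈ FOLLOW(S)
[1]
  S→A d d: FOLLOW(A) ⊇ FIRST(d) = {d}; new: +{d}
  S→C B: FOLLOW(C) ⊇ FIRST(B) = {d}; new: +{d}
  S→C B: FOLLOW(B) ⊇ FOLLOW(S) ⊇ {$}; new: +{$}
  S: {$}  A: {d}  B: {$}  C: {d}
[2]
  A→S: FOLLOW(S) ⊇ FOLLOW(A) ⊇ {d}; new: +{d}
  S→C B: FOLLOW(B) ⊇ FOLLOW(S) ⊇ {$,d}; new: +{d}
  S: {$,d}  A: {d}  B: {$,d}  C: {d}
[3] done
  S: {$,d}  A: {d}  B: {$,d}  C: {d}

FOLLOW(A) = ["d"]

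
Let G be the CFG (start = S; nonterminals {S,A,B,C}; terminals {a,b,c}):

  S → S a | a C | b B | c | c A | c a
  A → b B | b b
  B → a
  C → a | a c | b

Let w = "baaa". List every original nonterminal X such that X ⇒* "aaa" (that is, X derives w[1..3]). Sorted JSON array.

CNF form of G:
  S -> S T1 | T0 B | T1 C | T2 A | T2 T1 | c
  A -> T0 B | T0 T0
  B -> a
  C -> T1 T2 | a | b
  T0 -> b
  T1 -> a
  T2 -> c

CYK table (by increasing span) — only the sub-triangle for w[1..3]:
  [1..1]={B,C,T1}  "a"  orig:{B,C}
  [2..2]={B,C,T1}  "a"  orig:{B,C}
  [3..3]={B,C,T1}  "a"  orig:{B,C}
  [1..2]={S}  "aa"
  [2..3]={S}  "aa"
  [1..3]={S}  "aaa"

Original NTs in T[1,3] deriving "aaa": ["S"]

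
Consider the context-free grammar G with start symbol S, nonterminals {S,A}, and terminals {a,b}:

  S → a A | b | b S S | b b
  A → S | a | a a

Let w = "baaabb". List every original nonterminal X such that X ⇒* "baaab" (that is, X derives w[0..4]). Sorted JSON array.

CNF form of G:
  S -> T0 A | T1 T1 | T1 X3 | b
  A -> T0 A | T0 T0 | T1 T1 | T1 X2 | a | b
  T0 -> a
  T1 -> b
  X2 -> S S
  X3 -> S S

CYK table (by increasing span) (cells [i..j] with 0 ≤ i ≤ j ≤ 4 only):
  T[0,0] 'b' = {A,S,T1}  orig:{A,S}
  T[1,1] 'a' = {A,T0}  orig:{A}
  T[2,2] 'a' = {A,T0}  orig:{A}
  T[3,3] 'a' = {A,T0}  orig:{A}
  T[4,4] 'b' = {A,S,T1}  orig:{A,S}
  T[0,1] 'ba' = ∅
  T[1,2] 'aa' = {A,S}
  T[2,3] 'aa' = {A,S}
  T[3,4] 'ab' = {A,S}
  T[0,2] 'baa' = {X2,X3}  orig:{}
  T[1,3] 'aaa' = {A,S}
  T[2,4] 'aab' = {A,S,X2,X3}  orig:{A,S}
  T[0,3] 'baaa' = {X2,X3}  orig:{}
  T[1,4] 'aaab' = {A,S,X2,X3}  orig:{A,S}
  T[0,4] 'baaab' = {A,S,X2,X3}  orig:{A,S}

Original NTs in T[0,4] deriving "baaab": ["A", "S"]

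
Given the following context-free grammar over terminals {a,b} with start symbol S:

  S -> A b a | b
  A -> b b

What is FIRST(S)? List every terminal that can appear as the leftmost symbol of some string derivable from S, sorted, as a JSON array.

FIRST iteration:
round 1:
  A via A→b b: +{b}
  S via S→A b a: +{b}
  S: {b}  A: {b}
round 2: (stable)
  S: {b}  A: {b}

FIRST(S) = ["b"]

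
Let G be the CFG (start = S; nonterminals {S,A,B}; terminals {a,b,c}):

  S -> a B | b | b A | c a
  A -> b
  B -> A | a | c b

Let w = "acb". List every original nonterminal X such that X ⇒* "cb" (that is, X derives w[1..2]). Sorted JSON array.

CNF form of G:
  S -> T0 T2 | T1 A | T2 B | b
  A -> b
  B -> T0 T1 | a | b
  T0 -> c
  T1 -> b
  T2 -> a

Fill CYK table bottom-up (cells [i..j] with 1 ≤ i ≤ j ≤ 2 only):
  T[1,1] 'c' = {T0}  orig:{}
  T[2,2] 'b' = {A,B,S,T1}  orig:{A,B,S}
  T[1,2] 'cb' = {B}

Original NTs in T[1,2] deriving "cb": ["B"]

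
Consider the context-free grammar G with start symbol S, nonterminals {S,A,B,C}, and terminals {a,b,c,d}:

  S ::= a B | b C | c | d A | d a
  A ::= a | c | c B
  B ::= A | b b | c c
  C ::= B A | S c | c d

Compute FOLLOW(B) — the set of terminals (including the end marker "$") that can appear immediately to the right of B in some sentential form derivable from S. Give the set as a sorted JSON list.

FIRST sets, iterate to fixpoint:
[1]
  A via A→a: +{a}
  A via A→c: +{c}
  B via B→A: +{a,c}
  B via B→b b: +{b}
  C via C→B A: +{a,b,c}
  S via S→a B: +{a}
  S via S→b C: +{b}
  S via S→c: +{c}
  S via S→d A: +{d}
  FIRST(S)={a,b,c,d}  FIRST(A)={a,c}  FIRST(B)={a,b,c}  FIRST(C)={a,b,c}
[2]
  C via C→S c: +{d}
  FIRST(S)={a,b,c,d}  FIRST(A)={a,c}  FIRST(B)={a,b,c}  FIRST(C)={a,b,c,d}
[3] — fixpoint
  FIRST(S)={a,b,c,d}  FIRST(A)={a,c}  FIRST(B)={a,b,c}  FIRST(C)={a,b,c,d}

FOLLOW iteration:
initialize: $ ∈ FOLLOW(S)
iter 1:
  C→B A: FOLLOW(B) ⊇ FIRST(A) = {a,c}; new: +{a,c}
  C→S c: FOLLOW(S) ⊇ FIRST(c) = {c}; new: +{c}
  S→a B: FOLLOW(B) ⊇ FOLLOW(S) ⊇ {$,c}; new: +{$}
  S→b C: FOLLOW(C) ⊇ FOLLOW(S) ⊇ {$,c}; new: +{$,c}
  S→d A: FOLLOW(A) ⊇ FOLLOW(S) ⊇ {$,c}; new: +{$,c}
  S: {$,c}  A: {$,c}  B: {$,a,c}  C: {$,c}
iter 2:
  B→A: FOLLOW(A) ⊇ FOLLOW(B) ⊇ {$,a,c}; new: +{a}
  S: {$,c}  A: {$,a,c}  B: {$,a,c}  C: {$,c}
iter 3: (stable)
  S: {$,c}  A: {$,a,c}  B: {$,a,c}  C: {$,c}

FOLLOW(B) = ["$", "a", "c"]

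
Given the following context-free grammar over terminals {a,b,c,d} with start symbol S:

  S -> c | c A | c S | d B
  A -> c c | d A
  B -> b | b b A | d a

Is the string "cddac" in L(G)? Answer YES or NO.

Convert to CNF:
  S -> T0 A | T0 S | T1 B | c
  A -> T0 T0 | T1 A
  B -> T1 T3 | T2 X4 | b
  T0 -> c
  T1 -> d
  T2 -> b
  T3 -> a
  X4 -> T2 A

Fill CYK table bottom-up:
  cell(0,0) c: {S,T0}  orig:{S}
  cell(1,1) d: {T1}  orig:{}
  cell(2,2) d: {T1}  orig:{}
  cell(3,3) a: {T3}  orig:{}
  cell(4,4) c: {S,T0}  orig:{S}
  cell(0,1) cd: ∅
  cell(1,2) dd: ∅
  cell(2,3) da: {B}
  cell(3,4) ac: ∅
  cell(0,2) cdd: ∅
  cell(1,3) dda: {S}
  cell(2,4) dac: ∅
  cell(0,3) cdda: {S}
  cell(1,4) ddac: ∅
  cell(0,4) cddac: ∅

S ∉ T[0,4] ⇒ NO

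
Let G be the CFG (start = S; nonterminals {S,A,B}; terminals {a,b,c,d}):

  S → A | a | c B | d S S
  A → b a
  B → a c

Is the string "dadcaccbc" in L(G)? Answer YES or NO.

CNF form of G:
  S -> T0 T1 | T2 B | T3 X4 | a
  A -> T0 T1
  B -> T1 T2
  T0 -> b
  T1 -> a
  T2 -> c
  T3 -> d
  X4 -> S S

Fill CYK table bottom-up:
  T[0,0] 'd' = {T3}  orig:{}
  T[1,1] 'a' = {S,T1}  orig:{S}
  T[2,2] 'd' = {T3}  orig:{}
  T[3,3] 'c' = {T2}  orig:{}
  T[4,4] 'a' = {S,T1}  orig:{S}
  T[5,5] 'c' = {T2}  orig:{}
  T[6,6] 'c' = {T2}  orig:{}
  T[7,7] 'b' = {T0}  orig:{}
  T[8,8] 'c' = {T2}  orig:{}
  T[0,1] 'da' = ∅
  T[1,2] 'ad' = ∅
  T[2,3] 'dc' = ∅
  T[3,4] 'ca' = ∅
  T[4,5] 'ac' = {B}
  T[5,6] 'cc' = ∅
  T[6,7] 'cb' = ∅
  T[7,8] 'bc' = ∅
  T[0,2] 'dad' = ∅
  T[1,3] 'adc' = ∅
  T[2,4] 'dca' = ∅
  T[3,5] 'cac' = {S}
  T[4,6] 'acc' = ∅
  T[5,7] 'ccb' = ∅
  T[6,8] 'cbc' = ∅
  T[0,3] 'dadc' = ∅
  T[1,4] 'adca' = ∅
  T[2,5] 'dcac' = ∅
  T[3,6] 'cacc' = ∅
  T[4,7] 'accb' = ∅
  T[5,8] 'ccbc' = ∅
  T[0,4] 'dadca' = ∅
  T[1,5] 'adcac' = ∅
  T[2,6] 'dcacc' = ∅
  T[3,7] 'caccb' = ∅
  T[4,8] 'accbc' = ∅
  T[0,5] 'dadcac' = ∅
  T[1,6] 'adcacc' = ∅
  T[2,7] 'dcaccb' = ∅
  T[3,8] 'caccbc' = ∅
  T[0,6] 'dadcacc' = ∅
  T[1,7] 'adcaccb' = ∅
  T[2,8] 'dcaccbc' = ∅
  T[0,7] 'dadcaccb' = ∅
  T[1,8] 'adcaccbc' = ∅
  T[0,8] 'dadcaccbc' = ∅

S ∉ T[0,8] ⇒ NO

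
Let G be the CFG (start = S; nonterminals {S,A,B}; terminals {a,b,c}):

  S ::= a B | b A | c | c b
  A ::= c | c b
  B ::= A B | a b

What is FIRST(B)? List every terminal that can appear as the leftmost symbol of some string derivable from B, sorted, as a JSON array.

Compute FIRST by fixpoint:
round 1:
  A via A→c: +{c}
  B via B→A B: +{c}
  B via B→a b: +{a}
  S via S→a B: +{a}
  S via S→b A: +{b}
  S via S→c: +{c}
  FIRST(S)={a,b,c}  FIRST(A)={c}  FIRST(B)={a,c}
round 2: done
  FIRST(S)={a,b,c}  FIRST(A)={c}  FIRST(B)={a,c}

FIRST(B) = ["a", "c"]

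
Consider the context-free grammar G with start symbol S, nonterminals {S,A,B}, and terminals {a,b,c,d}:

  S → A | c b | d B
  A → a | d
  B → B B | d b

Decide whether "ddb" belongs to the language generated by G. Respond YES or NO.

CNF form of G:
  S -> T0 B | T2 T1 | a | d
  A -> a | d
  B -> B B | T0 T1
  T0 -> d
  T1 -> b
  T2 -> c

CYK table (by increasing span):
  cell(0,0) d: {A,S,T0}  orig:{A,S}
  cell(1,1) d: {A,S,T0}  orig:{A,S}
  cell(2,2) b: {T1}  orig:{}
  cell(0,1) dd: ∅
  cell(1,2) db: {B}
  cell(0,2) ddb: {S}

S ∈ T[0,2] ⇒ YES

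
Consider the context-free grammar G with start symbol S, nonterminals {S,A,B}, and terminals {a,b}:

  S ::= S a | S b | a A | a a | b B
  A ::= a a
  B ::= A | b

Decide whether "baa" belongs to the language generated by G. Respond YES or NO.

Convert to CNF:
  S -> S T0 | S T1 | T0 A | T0 T0 | T1 B
  A -> T0 T0
  B -> T0 T0 | b
  T0 -> a
  T1 -> b

CYK fill:
  [0..0]={B,T1}  "b"  orig:{B}
  [1..1]={T0}  "a"  orig:{}
  [2..2]={T0}  "a"  orig:{}
  [0..1]=∅  "ba"
  [1..2]={A,B,S}  "aa"
  [0..2]={S}  "baa"

S ∈ T[0,2] ⇒ YES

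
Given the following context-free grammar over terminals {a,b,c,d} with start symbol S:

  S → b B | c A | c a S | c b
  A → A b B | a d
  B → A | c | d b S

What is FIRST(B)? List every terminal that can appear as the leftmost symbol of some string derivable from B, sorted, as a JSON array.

Compute FIRST by fixpoint:
pass 1:
  A via A→a d: +{a}
  B via B→A: +{a}
  B via B→c: +{c}
  B via B→d b S: +{d}
  S via S→b B: +{b}
  S via S→c A: +{c}
  FIRST(S)={b,c}  FIRST(A)={a}  FIRST(B)={a,c,d}
pass 2: done
  FIRST(S)={b,c}  FIRST(A)={a}  FIRST(B)={a,c,d}

FIRST(B) = ["a", "c", "d"]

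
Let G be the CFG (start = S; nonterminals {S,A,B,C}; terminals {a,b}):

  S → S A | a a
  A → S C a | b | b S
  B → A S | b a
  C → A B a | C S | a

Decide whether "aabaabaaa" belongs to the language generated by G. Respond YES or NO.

Convert to CNF:
  S -> S A | T0 T0
  A -> S X2 | T1 S | b
  B -> A S | T1 T0
  C -> A X3 | C S | a
  T0 -> a
  T1 -> b
  X2 -> C T0
  X3 -> B T0

Fill CYK table bottom-up:
  T[0,0] 'a' = {C,T0}  orig:{C}
  T[1,1] 'a' = {C,T0}  orig:{C}
  T[2,2] 'b' = {A,T1}  orig:{A}
  T[3,3] 'a' = {C,T0}  orig:{C}
  T[4,4] 'a' = {C,T0}  orig:{C}
  T[5,5] 'b' = {A,T1}  orig:{A}
  T[6,6] 'a' = {C,T0}  orig:{C}
  T[7,7] 'a' = {C,T0}  orig:{C}
  T[8,8] 'a' = {C,T0}  orig:{C}
  T[0,1] 'aa' = {S,X2}  orig:{S}
  T[1,2] 'ab' = ∅
  T[2,3] 'ba' = {B}
  T[3,4] 'aa' = {S,X2}  orig:{S}
  T[4,5] 'ab' = ∅
  T[5,6] 'ba' = {B}
  T[6,7] 'aa' = {S,X2}  orig:{S}
  T[7,8] 'aa' = {S,X2}  orig:{S}
  T[0,2] 'aab' = {S}
  T[1,3] 'aba' = ∅
  T[2,4] 'baa' = {A,B,X3}  orig:{A,B}
  T[3,5] 'aab' = {S}
  T[4,6] 'aba' = ∅
  T[5,7] 'baa' = {A,B,X3}  orig:{A,B}
  T[6,8] 'aaa' = {C}
  T[0,3] 'aaba' = ∅
  T[1,4] 'abaa' = ∅
  T[2,5] 'baab' = {A,B}
  T[3,6] 'aaba' = ∅
  T[4,7] 'abaa' = ∅
  T[5,8] 'baaa' = {X3}  orig:{}
  T[0,4] 'aabaa' = {A,S}
  T[1,5] 'abaab' = ∅
  T[2,6] 'baaba' = {X3}  orig:{}
  T[3,7] 'aabaa' = {A,S}
  T[4,8] 'abaaa' = ∅
  T[0,5] 'aabaab' = {S}
  T[1,6] 'abaaba' = ∅
  T[2,7] 'baabaa' = {A,B,C}
  T[3,8] 'aabaaa' = ∅
  T[0,6] 'aabaaba' = ∅
  T[1,7] 'abaabaa' = ∅
  T[2,8] 'baabaaa' = {C,X2,X3}  orig:{C}
  T[0,7] 'aabaabaa' = {A,C,S}
  T[1,8] 'abaabaaa' = ∅
  T[0,8] 'aabaabaaa' = {A,C,X2}  orig:{A,C}

S ∉ T[0,8] ⇒ NO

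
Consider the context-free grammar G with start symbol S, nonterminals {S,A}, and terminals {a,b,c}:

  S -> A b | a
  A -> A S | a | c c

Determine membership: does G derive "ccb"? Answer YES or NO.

CNF form of G:
  S -> A T1 | a
  A -> A S | T0 T0 | a
  T0 -> c
  T1 -> b

CYK fill:
  T[0,0] 'c' = {T0}  orig:{}
  T[1,1] 'c' = {T0}  orig:{}
  T[2,2] 'b' = {T1}  orig:{}
  T[0,1] 'cc' = {A}
  T[1,2] 'cb' = ∅
  T[0,2] 'ccb' = {S}

S ∈ T[0,2] ⇒ YES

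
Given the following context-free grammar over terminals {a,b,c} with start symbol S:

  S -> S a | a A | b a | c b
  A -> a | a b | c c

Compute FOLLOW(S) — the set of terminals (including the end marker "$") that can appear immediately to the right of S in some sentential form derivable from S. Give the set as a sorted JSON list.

FIRST sets, iterate to fixpoint:
iter 1:
  A via A→a: +{a}
  A via A→c c: +{c}
  S via S→a A: +{a}
  S via S→b a: +{b}
  S via S→c b: +{c}
  S: {a,b,c}  A: {a,c}
iter 2: (stable)
  S: {a,b,c}  A: {a,c}

FOLLOW iteration:
seed FOLLOW(S) with $
round 1:
  S→S a: FOLLOW(S) ⊇ FIRST(a) = {a}; new: +{a}
  S→a A: FOLLOW(A) ⊇ FOLLOW(S) ⊇ {$,a}; new: +{$,a}
  FOLLOW(S)={$,a}  FOLLOW(A)={$,a}
round 2: — fixpoint
  FOLLOW(S)={$,a}  FOLLOW(A)={$,a}

FOLLOW(S) = ["$", "a"]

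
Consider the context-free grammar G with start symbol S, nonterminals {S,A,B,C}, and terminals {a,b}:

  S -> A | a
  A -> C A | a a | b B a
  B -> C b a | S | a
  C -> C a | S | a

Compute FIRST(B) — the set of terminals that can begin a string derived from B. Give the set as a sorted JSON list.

FIRST iteration:
[1]
  A via A→a a: +{a}
  A via A→b B a: +{b}
  B via B→a: +{a}
  C via C→a: +{a}
  S via S→A: +{a,b}
  FIRST[S]={a,b}  FIRST[A]={a,b}  FIRST[B]={a}  FIRST[C]={a}
[2]
  B via B→S: +{b}
  C via C→S: +{b}
  FIRST[S]={a,b}  FIRST[A]={a,b}  FIRST[B]={a,b}  FIRST[C]={a,b}
[3] (stable)
  FIRST[S]={a,b}  FIRST[A]={a,b}  FIRST[B]={a,b}  FIRST[C]={a,b}

FIRST(B) = ["a", "b"]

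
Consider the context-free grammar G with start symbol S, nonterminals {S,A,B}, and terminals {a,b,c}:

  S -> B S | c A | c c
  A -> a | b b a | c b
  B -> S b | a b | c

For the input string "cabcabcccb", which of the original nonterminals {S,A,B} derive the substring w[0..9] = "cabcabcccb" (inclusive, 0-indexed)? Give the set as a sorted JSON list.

Convert to CNF:
  S -> B S | T2 A | T2 T2
  A -> T0 X3 | T2 T0 | a
  B -> S T0 | T1 T0 | c
  T0 -> b
  T1 -> a
  T2 -> c
  X3 -> T0 T1

CYK fill (cells [i..j] with 0 ≤ i ≤ j ≤ 9 only):
  cell(0,0) c: {B,T2}  orig:{B}
  cell(1,1) a: {A,T1}  orig:{A}
  cell(2,2) b: {T0}  orig:{}
  cell(3,3) c: {B,T2}  orig:{B}
  cell(4,4) a: {A,T1}  orig:{A}
  cell(5,5) b: {T0}  orig:{}
  cell(6,6) c: {B,T2}  orig:{B}
  cell(7,7) c: {B,T2}  orig:{B}
  cell(8,8) c: {B,T2}  orig:{B}
  cell(9,9) b: {T0}  orig:{}
  cell(0,1) ca: {S}
  cell(1,2) ab: {B}
  cell(2,3) bc: ∅
  cell(3,4) ca: {S}
  cell(4,5) ab: {B}
  cell(5,6) bc: ∅
  cell(6,7) cc: {S}
  cell(7,8) cc: {S}
  cell(8,9) cb: {A}
  cell(0,2) cab: {B}
  cell(1,3) abc: ∅
  cell(2,4) bca: ∅
  cell(3,5) cab: {B}
  cell(4,6) abc: ∅
  cell(5,7) bcc: ∅
  cell(6,8) ccc: {S}
  cell(7,9) ccb: {B,S}
  cell(0,3) cabc: ∅
  cell(1,4) abca: {S}
  cell(2,5) bcab: ∅
  cell(3,6) cabc: ∅
  cell(4,7) abcc: {S}
  cell(5,8) bccc: ∅
  cell(6,9) cccb: {B,S}
  cell(0,4) cabca: {S}
  cell(1,5) abcab: {B}
  cell(2,6) bcabc: ∅
  cell(3,7) cabcc: {S}
  cell(4,8) abccc: {S}
  cell(5,9) bcccb: ∅
  cell(0,5) cabcab: {B}
  cell(1,6) abcabc: ∅
  cell(2,7) bcabcc: ∅
  cell(3,8) cabccc: {S}
  cell(4,9) abcccb: {B,S}
  cell(0,6) cabcabc: ∅
  cell(1,7) abcabcc: {S}
  cell(2,8) bcabccc: ∅
  cell(3,9) cabcccb: {B,S}
  cell(0,7) cabcabcc: {S}
  cell(1,8) abcabccc: {S}
  cell(2,9) bcabcccb: ∅
  cell(0,8) cabcabccc: {S}
  cell(1,9) abcabcccb: {B,S}
  cell(0,9) cabcabcccb: {B,S}

Original NTs in T[0,9] deriving "cabcabcccb": ["B", "S"]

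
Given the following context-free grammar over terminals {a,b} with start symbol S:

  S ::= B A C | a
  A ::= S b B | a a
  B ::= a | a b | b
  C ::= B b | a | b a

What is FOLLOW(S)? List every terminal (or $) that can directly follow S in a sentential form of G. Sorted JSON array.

FIRST sets, iterate to fixpoint:
iter 1:
  A via A→a a: +{a}
  B via B→a: +{a}
  B via B→b: +{b}
  C via C→B b: +{a,b}
  S via S→B A C: +{a,b}
  FIRST(S)={a,b}  FIRST(A)={a}  FIRST(B)={a,b}  FIRST(C)={a,b}
iter 2:
  A via A→S b B: +{b}
  FIRST(S)={a,b}  FIRST(A)={a,b}  FIRST(B)={a,b}  FIRST(C)={a,b}
iter 3: (stable)
  FIRST(S)={a,b}  FIRST(A)={a,b}  FIRST(B)={a,b}  FIRST(C)={a,b}

FOLLOW iteration:
seed FOLLOW(S) with $
[1]
  A→S b B: FOLLOW(S) ⊇ FIRST(b) = {b}; new: +{b}
  C→B b: FOLLOW(B) ⊇ FIRST(b) = {b}; new: +{b}
  S→B A C: FOLLOW(B) ⊇ FIRST(A) = {a,b}; new: +{a}
  S→B A C: FOLLOW(A) ⊇ FIRST(C) = {a,b}; new: +{a,b}
  S→B A C: FOLLOW(C) ⊇ FOLLOW(S) ⊇ {$,b}; new: +{$,b}
  FOLLOW[S]={$,b}  FOLLOW[A]={a,b}  FOLLOW[B]={a,b}  FOLLOW[C]={$,b}
[2] (stable)
  FOLLOW[S]={$,b}  FOLLOW[A]={a,b}  FOLLOW[B]={a,b}  FOLLOW[C]={$,b}

FOLLOW(S) = ["$", "b"]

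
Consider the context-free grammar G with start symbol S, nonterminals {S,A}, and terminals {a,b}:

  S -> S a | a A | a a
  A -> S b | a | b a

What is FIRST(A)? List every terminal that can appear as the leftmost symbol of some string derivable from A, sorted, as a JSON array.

FIRST sets, iterate to fixpoint:
[1]
  A via A→a: +{a}
  A via A→b a: +{b}
  S via S→a A: +{a}
  S: {a}  A: {a,b}
[2] (no change)
  S: {a}  A: {a,b}

FIRST(A) = ["a", "b"]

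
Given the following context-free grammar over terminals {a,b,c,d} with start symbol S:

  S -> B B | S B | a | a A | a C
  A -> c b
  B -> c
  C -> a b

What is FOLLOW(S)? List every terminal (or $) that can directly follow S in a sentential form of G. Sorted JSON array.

FIRST sets, iterate to fixpoint:
round 1:
  A via A→c b: +{c}
  B via B→c: +{c}
  C via C→a b: +{a}
  S via S→B B: +{c}
  S via S→a: +{a}
  FIRST[S]={a,c}  FIRST[A]={c}  FIRST[B]={c}  FIRST[C]={a}
round 2: (no change)
  FIRST[S]={a,c}  FIRST[A]={c}  FIRST[B]={c}  FIRST[C]={a}

Compute FOLLOW by fixpoint:
initialize: $ ∈ FOLLOW(S)
round 1:
  S→B B: FOLLOW(B) ⊇ FIRST(B) = {c}; new: +{c}
  S→B B: FOLLOW(B) ⊇ FOLLOW(S) ⊇ {$}; new: +{$}
  S→S B: FOLLOW(S) ⊇ FIRST(B) = {c}; new: +{c}
  S→a A: FOLLOW(A) ⊇ FOLLOW(S) ⊇ {$,c}; new: +{$,c}
  S→a C: FOLLOW(C) ⊇ FOLLOW(S) ⊇ {$,c}; new: +{$,c}
  FOLLOW(S)={$,c}  FOLLOW(A)={$,c}  FOLLOW(B)={$,c}  FOLLOW(C)={$,c}
round 2: done
  FOLLOW(S)={$,c}  FOLLOW(A)={$,c}  FOLLOW(B)={$,c}  FOLLOW(C)={$,c}

FOLLOW(S) = ["$", "c"]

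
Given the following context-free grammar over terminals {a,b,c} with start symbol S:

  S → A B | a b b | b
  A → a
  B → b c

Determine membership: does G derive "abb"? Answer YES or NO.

Convert to CNF:
  S -> A B | T2 X3 | b
  A -> a
  B -> T0 T1
  T0 -> b
  T1 -> c
  T2 -> a
  X3 -> T0 T0

CYK fill:
  T[0,0] 'a' = {A,T2}  orig:{A}
  T[1,1] 'b' = {S,T0}  orig:{S}
  T[2,2] 'b' = {S,T0}  orig:{S}
  T[0,1] 'ab' = ∅
  T[1,2] 'bb' = {X3}  orig:{}
  T[0,2] 'abb' = {S}

S ∈ T[0,2] ⇒ YES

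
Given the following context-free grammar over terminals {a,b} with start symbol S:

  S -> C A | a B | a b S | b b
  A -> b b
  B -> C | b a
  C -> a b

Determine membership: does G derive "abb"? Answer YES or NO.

CNF form of G:
  S -> C A | T0 T0 | T1 B | T1 X2
  A -> T0 T0
  B -> T0 T1 | T1 T0
  C -> T1 T0
  T0 -> b
  T1 -> a
  X2 -> T0 S

Fill CYK table bottom-up:
  [0..0]={T1}  "a"  orig:{}
  [1..1]={T0}  "b"  orig:{}
  [2..2]={T0}  "b"  orig:{}
  [0..1]={B,C}  "ab"
  [1..2]={A,S}  "bb"
  [0..2]=∅  "abb"

S ∉ T[0,2] ⇒ NO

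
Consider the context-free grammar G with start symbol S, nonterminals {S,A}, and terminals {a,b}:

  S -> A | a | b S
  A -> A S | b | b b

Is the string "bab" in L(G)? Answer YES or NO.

CNF form of G:
  S -> A S | T0 S | T0 T0 | a | b
  A -> A S | T0 T0 | b
  T0 -> b

Fill CYK table bottom-up:
  [0..0]={A,S,T0}  "b"  orig:{A,S}
  [1..1]={S}  "a"
  [2..2]={A,S,T0}  "b"  orig:{A,S}
  [0..1]={A,S}  "ba"
  [1..2]=∅  "ab"
  [0..2]={A,S}  "bab"

S ∈ T[0,2] ⇒ YES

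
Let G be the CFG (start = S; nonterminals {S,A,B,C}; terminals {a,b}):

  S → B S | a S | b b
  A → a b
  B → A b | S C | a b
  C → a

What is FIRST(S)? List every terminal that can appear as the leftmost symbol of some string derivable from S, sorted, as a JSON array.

FIRST iteration:
round 1:
  A via A→a b: +{a}
  B via B→A b: +{a}
  C via C→a: +{a}
  S via S→B S: +{a}
  S via S→b b: +{b}
  FIRST(S)={a,b}  FIRST(A)={a}  FIRST(B)={a}  FIRST(C)={a}
round 2:
  B via B→S C: +{b}
  FIRST(S)={a,b}  FIRST(A)={a}  FIRST(B)={a,b}  FIRST(C)={a}
round 3: (no change)
  FIRST(S)={a,b}  FIRST(A)={a}  FIRST(B)={a,b}  FIRST(C)={a}

FIRST(S) = ["a", "b"]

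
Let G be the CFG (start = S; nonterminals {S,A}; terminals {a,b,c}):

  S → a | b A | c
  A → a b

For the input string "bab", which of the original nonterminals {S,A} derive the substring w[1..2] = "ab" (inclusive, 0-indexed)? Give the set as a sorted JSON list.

CNF form of G:
  S -> T1 A | a | c
  A -> T0 T1
  T0 -> a
  T1 -> b

CYK fill, restricted to cells inside w[1..2]:
  [1..1]={S,T0}  "a"  orig:{S}
  [2..2]={T1}  "b"  orig:{}
  [1..2]={A}  "ab"

Original NTs in T[1,2] deriving "ab": ["A"]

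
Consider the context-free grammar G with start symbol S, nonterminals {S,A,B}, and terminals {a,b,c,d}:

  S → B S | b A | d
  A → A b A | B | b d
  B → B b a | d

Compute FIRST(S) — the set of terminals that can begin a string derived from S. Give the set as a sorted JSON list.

Compute FIRST by fixpoint:
round 1:
  A via A→b d: +{b}
  B via B→d: +{d}
  S via S→B S: +{d}
  S via S→b A: +{b}
  FIRST[S]={b,d}  FIRST[A]={b}  FIRST[B]={d}
round 2:
  A via A→B: +{d}
  FIRST[S]={b,d}  FIRST[A]={b,d}  FIRST[B]={d}
round 3: done
  FIRST[S]={b,d}  FIRST[A]={b,d}  FIRST[B]={d}

FIRST(S) = ["b", "d"]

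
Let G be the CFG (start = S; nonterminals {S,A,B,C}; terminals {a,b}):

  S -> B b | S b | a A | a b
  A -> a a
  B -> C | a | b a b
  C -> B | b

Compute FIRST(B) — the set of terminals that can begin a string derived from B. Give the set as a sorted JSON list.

FIRST iteration:
iter 1:
  A via A→a a: +{a}
  B via B→a: +{a}
  B via B→b a b: +{b}
  C via C→B: +{a,b}
  S via S→B b: +{a,b}
  FIRST[S]={a,b}  FIRST[A]={a}  FIRST[B]={a,b}  FIRST[C]={a,b}
iter 2: (no change)
  FIRST[S]={a,b}  FIRST[A]={a}  FIRST[B]={a,b}  FIRST[C]={a,b}

FIRST(B) = ["a", "b"]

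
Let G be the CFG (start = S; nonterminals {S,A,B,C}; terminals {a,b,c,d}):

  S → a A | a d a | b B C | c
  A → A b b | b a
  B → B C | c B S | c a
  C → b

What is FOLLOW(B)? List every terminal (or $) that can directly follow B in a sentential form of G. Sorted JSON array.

Compute FIRST by fixpoint:
round 1:
  A via A→b a: +{b}
  B via B→c B S: +{c}
  C via C→b: +{b}
  S via S→a A: +{a}
  S via S→b B C: +{b}
  S via S→c: +{c}
  FIRST[S]={a,b,c}  FIRST[A]={b}  FIRST[B]={c}  FIRST[C]={b}
round 2: (stable)
  FIRST[S]={a,b,c}  FIRST[A]={b}  FIRST[B]={c}  FIRST[C]={b}

FOLLOW sets:
FOLLOW(S) := {$}
pass 1:
  A→A b b: FOLLOW(A) ⊇ FIRST(b) = {b}; new: +{b}
  B→B C: FOLLOW(B) ⊇ FIRST(C) = {b}; new: +{b}
  B→B C: FOLLOW(C) ⊇ FOLLOW(B) ⊇ {b}; new: +{b}
  B→c B S: FOLLOW(B) ⊇ FIRST(S) = {a,b,c}; new: +{a,c}
  B→c B S: FOLLOW(S) ⊇ FOLLOW(B) ⊇ {a,b,c}; new: +{a,b,c}
  S→a A: FOLLOW(A) ⊇ FOLLOW(S) ⊇ {$,a,b,c}; new: +{$,a,c}
  S→b B C: FOLLOW(C) ⊇ FOLLOW(S) ⊇ {$,a,b,c}; new: +{$,a,c}
  FOLLOW(S)={$,a,b,c}  FOLLOW(A)={$,a,b,c}  FOLLOW(B)={a,b,c}  FOLLOW(C)={$,a,b,c}
pass 2: (no change)
  FOLLOW(S)={$,a,b,c}  FOLLOW(A)={$,a,b,c}  FOLLOW(B)={a,b,c}  FOLLOW(C)={$,a,b,c}

FOLLOW(B) = ["a", "b", "c"]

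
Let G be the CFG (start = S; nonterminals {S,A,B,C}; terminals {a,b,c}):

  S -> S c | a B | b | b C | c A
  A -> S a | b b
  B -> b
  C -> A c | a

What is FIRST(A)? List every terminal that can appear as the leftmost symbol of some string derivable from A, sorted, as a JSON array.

Compute FIRST by fixpoint:
pass 1:
  A via A→b b: +{b}
  B via B→b: +{b}
  C via C→A c: +{b}
  C via C→a: +{a}
  S via S→a B: +{a}
  S via S→b: +{b}
  S via S→c A: +{c}
  S: {a,b,c}  A: {b}  B: {b}  C: {a,b}
pass 2:
  A via A→S a: +{a,c}
  C via C→A c: +{c}
  S: {a,b,c}  A: {a,b,c}  B: {b}  C: {a,b,c}
pass 3: (stable)
  S: {a,b,c}  A: {a,b,c}  B: {b}  C: {a,b,c}

FIRST(A) = ["a", "b", "c"]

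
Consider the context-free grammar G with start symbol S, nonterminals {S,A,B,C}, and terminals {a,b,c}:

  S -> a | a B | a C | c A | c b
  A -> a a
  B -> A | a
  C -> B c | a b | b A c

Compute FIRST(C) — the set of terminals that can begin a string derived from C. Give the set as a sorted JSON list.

FIRST iteration:
[1]
  A via A→a a: +{a}
  B via B→A: +{a}
  C via C→B c: +{a}
  C via C→b A c: +{b}
  S via S→a: +{a}
  S via S→c A: +{c}
  S: {a,c}  A: {a}  B: {a}  C: {a,b}
[2] done
  S: {a,c}  A: {a}  B: {a}  C: {a,b}

FIRST(C) = ["a", "b"]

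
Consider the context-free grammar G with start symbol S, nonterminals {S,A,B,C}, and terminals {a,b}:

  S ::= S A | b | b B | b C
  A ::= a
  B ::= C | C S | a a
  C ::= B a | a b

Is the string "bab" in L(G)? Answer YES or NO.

Convert to CNF:
  S -> S A | T1 B | T1 C | b
  A -> a
  B -> B T0 | C S | T0 T0 | T0 T1
  C -> B T0 | T0 T1
  T0 -> a
  T1 -> b

CYK table (by increasing span):
  T[0,0] 'b' = {S,T1}  orig:{S}
  T[1,1] 'a' = {A,T0}  orig:{A}
  T[2,2] 'b' = {S,T1}  orig:{S}
  T[0,1] 'ba' = {S}
  T[1,2] 'ab' = {B,C}
  T[0,2] 'bab' = {S}

S ∈ T[0,2] ⇒ YES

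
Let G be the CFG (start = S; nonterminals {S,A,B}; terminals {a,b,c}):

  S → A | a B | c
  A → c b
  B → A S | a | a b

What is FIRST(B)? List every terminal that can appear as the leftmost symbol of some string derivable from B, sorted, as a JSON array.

FIRST iteration:
[1]
  A via A→c b: +{c}
  B via B→A S: +{c}
  B via B→a: +{a}
  S via S→A: +{c}
  S via S→a B: +{a}
  FIRST[S]={a,c}  FIRST[A]={c}  FIRST[B]={a,c}
[2] — fixpoint
  FIRST[S]={a,c}  FIRST[A]={c}  FIRST[B]={a,c}

FIRST(B) = ["a", "c"]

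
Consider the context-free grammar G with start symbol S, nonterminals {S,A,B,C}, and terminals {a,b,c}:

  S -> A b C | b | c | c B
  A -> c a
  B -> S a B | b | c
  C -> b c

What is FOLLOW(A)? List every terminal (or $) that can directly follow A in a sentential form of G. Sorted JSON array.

FIRST sets, iterate to fixpoint:
pass 1:
  A via A→c a: +{c}
  B via B→b: +{b}
  B via B→c: +{c}
  C via C→b c: +{b}
  S via S→A b C: +{c}
  S via S→b: +{b}
  FIRST(S)={b,c}  FIRST(A)={c}  FIRST(B)={b,c}  FIRST(C)={b}
pass 2: (stable)
  FIRST(S)={b,c}  FIRST(A)={c}  FIRST(B)={b,c}  FIRST(C)={b}

Compute FOLLOW by fixpoint:
seed FOLLOW(S) with $
[1]
  B→S a B: FOLLOW(S) ⊇ FIRST(a) = {a}; new: +{a}
  S→A b C: FOLLOW(A) ⊇ FIRST(b) = {b}; new: +{b}
  S→A b C: FOLLOW(C) ⊇ FOLLOW(S) ⊇ {$,a}; new: +{$,a}
  S→c B: FOLLOW(B) ⊇ FOLLOW(S) ⊇ {$,a}; new: +{$,a}
  S: {$,a}  A: {b}  B: {$,a}  C: {$,a}
[2] (no change)
  S: {$,a}  A: {b}  B: {$,a}  C: {$,a}

FOLLOW(A) = ["b"]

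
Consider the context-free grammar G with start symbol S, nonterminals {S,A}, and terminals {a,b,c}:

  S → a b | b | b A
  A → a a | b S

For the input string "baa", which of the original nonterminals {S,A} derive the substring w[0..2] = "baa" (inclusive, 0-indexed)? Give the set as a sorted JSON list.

Convert to CNF:
  S -> T0 T1 | T1 A | b
  A -> T0 T0 | T1 S
  T0 -> a
  T1 -> b

CYK fill — only the sub-triangle for w[0..2]:
  T[0,0] 'b' = {S,T1}  orig:{S}
  T[1,1] 'a' = {T0}  orig:{}
  T[2,2] 'a' = {T0}  orig:{}
  T[0,1] 'ba' = ∅
  T[1,2] 'aa' = {A}
  T[0,2] 'baa' = {S}

Original NTs in T[0,2] deriving "baa": ["S"]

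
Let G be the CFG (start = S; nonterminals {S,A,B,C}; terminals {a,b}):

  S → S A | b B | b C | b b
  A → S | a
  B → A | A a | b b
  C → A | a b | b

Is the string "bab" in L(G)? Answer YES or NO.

Convert to CNF:
  S -> S A | T0 B | T0 C | T0 T0
  A -> S A | T0 B | T0 C | T0 T0 | a
  B -> A T1 | S A | T0 B | T0 C | T0 T0 | a
  C -> S A | T0 B | T0 C | T0 T0 | T1 T0 | a | b
  T0 -> b
  T1 -> a

CYK table (by increasing span):
  cell(0,0) b: {C,T0}  orig:{C}
  cell(1,1) a: {A,B,C,T1}  orig:{A,B,C}
  cell(2,2) b: {C,T0}  orig:{C}
  cell(0,1) ba: {A,B,C,S}
  cell(1,2) ab: {C}
  cell(0,2) bab: {A,B,C,S}

S ∈ T[0,2] ⇒ YES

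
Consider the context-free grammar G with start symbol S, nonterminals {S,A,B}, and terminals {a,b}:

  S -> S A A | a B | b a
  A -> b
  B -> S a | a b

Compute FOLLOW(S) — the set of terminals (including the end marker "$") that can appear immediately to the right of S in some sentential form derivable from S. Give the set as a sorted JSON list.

Compute FIRST by fixpoint:
round 1:
  A via A→b: +{b}
  B via B→a b: +{a}
  S via S→a B: +{a}
  S via S→b a: +{b}
  FIRST(S)={a,b}  FIRST(A)={b}  FIRST(B)={a}
round 2:
  B via B→S a: +{b}
  FIRST(S)={a,b}  FIRST(A)={b}  FIRST(B)={a,b}
round 3: (no change)
  FIRST(S)={a,b}  FIRST(A)={b}  FIRST(B)={a,b}

FOLLOW iteration:
initialize: $ ∈ FOLLOW(S)
iter 1:
  B→S a: FOLLOW(S) ⊇ FIRST(a) = {a}; new: +{a}
  S→S A A: FOLLOW(S) ⊇ FIRST(A) = {b}; new: +{b}
  S→S A A: FOLLOW(A) ⊇ FIRST(A) = {b}; new: +{b}
  S→S A A: FOLLOW(A) ⊇ FOLLOW(S) ⊇ {$,a,b}; new: +{$,a}
  S→a B: FOLLOW(B) ⊇ FOLLOW(S) ⊇ {$,a,b}; new: +{$,a,b}
  FOLLOW(S)={$,a,b}  FOLLOW(A)={$,a,b}  FOLLOW(B)={$,a,b}
iter 2: (no change)
  FOLLOW(S)={$,a,b}  FOLLOW(A)={$,a,b}  FOLLOW(B)={$,a,b}

FOLLOW(S) = ["$", "a", "b"]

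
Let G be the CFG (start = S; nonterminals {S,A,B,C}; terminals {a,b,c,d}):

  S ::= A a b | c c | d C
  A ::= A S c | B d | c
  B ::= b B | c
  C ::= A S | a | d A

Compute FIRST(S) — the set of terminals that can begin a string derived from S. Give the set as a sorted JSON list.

FIRST sets, iterate to fixpoint:
round 1:
  A via A→c: +{c}
  B via B→b B: +{b}
  B via B→c: +{c}
  C via C→A S: +{c}
  C via C→a: +{a}
  C via C→d A: +{d}
  S via S→A a b: +{c}
  S via S→d C: +{d}
  S: {c,d}  A: {c}  B: {b,c}  C: {a,c,d}
round 2:
  A via A→B d: +{b}
  C via C→A S: +{b}
  S via S→A a b: +{b}
  S: {b,c,d}  A: {b,c}  B: {b,c}  C: {a,b,c,d}
round 3: (stable)
  S: {b,c,d}  A: {b,c}  B: {b,c}  C: {a,b,c,d}

FIRST(S) = ["b", "c", "d"]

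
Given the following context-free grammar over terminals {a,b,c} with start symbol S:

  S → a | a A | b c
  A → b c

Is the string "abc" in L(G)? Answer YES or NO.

CNF form of G:
  S -> T0 T1 | T2 A | a
  A -> T0 T1
  T0 -> b
  T1 -> c
  T2 -> a

CYK table (by increasing span):
  cell(0,0) a: {S,T2}  orig:{S}
  cell(1,1) b: {T0}  orig:{}
  cell(2,2) c: {T1}  orig:{}
  cell(0,1) ab: ∅
  cell(1,2) bc: {A,S}
  cell(0,2) abc: {S}

S ∈ T[0,2] ⇒ YES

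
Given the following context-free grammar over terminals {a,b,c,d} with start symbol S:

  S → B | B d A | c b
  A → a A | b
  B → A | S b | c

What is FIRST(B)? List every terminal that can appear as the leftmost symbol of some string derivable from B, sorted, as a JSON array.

FIRST iteration:
pass 1:
  A via A→a A: +{a}
  A via A→b: +{b}
  B via B→A: +{a,b}
  B via B→c: +{c}
  S via S→B: +{a,b,c}
  S: {a,b,c}  A: {a,b}  B: {a,b,c}
pass 2: done
  S: {a,b,c}  A: {a,b}  B: {a,b,c}

FIRST(B) = ["a", "b", "c"]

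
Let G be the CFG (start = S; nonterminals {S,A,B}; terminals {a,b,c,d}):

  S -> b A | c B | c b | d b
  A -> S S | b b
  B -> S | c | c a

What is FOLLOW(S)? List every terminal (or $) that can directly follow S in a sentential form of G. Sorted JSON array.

FIRST iteration:
[1]
  A via A→b b: +{b}
  B via B→c: +{c}
  S via S→b A: +{b}
  S via S→c B: +{c}
  S via S→d b: +{d}
  FIRST(S)={b,c,d}  FIRST(A)={b}  FIRST(B)={c}
[2]
  A via A→S S: +{c,d}
  B via B→S: +{b,d}
  FIRST(S)={b,c,d}  FIRST(A)={b,c,d}  FIRST(B)={b,c,d}
[3] (no change)
  FIRST(S)={b,c,d}  FIRST(A)={b,c,d}  FIRST(B)={b,c,d}

FOLLOW sets:
initialize: $ ∈ FOLLOW(S)
iter 1:
  A→S S: FOLLOW(S) ⊇ FIRST(S) = {b,c,d}; new: +{b,c,d}
  S→b A: FOLLOW(A) ⊇ FOLLOW(S) ⊇ {$,b,c,d}; new: +{$,b,c,d}
  S→c B: FOLLOW(B) ⊇ FOLLOW(S) ⊇ {$,b,c,d}; new: +{$,b,c,d}
  FOLLOW[S]={$,b,c,d}  FOLLOW[A]={$,b,c,d}  FOLLOW[B]={$,b,c,d}
iter 2: — fixpoint
  FOLLOW[S]={$,b,c,d}  FOLLOW[A]={$,b,c,d}  FOLLOW[B]={$,b,c,d}

FOLLOW(S) = ["$", "b", "c", "d"]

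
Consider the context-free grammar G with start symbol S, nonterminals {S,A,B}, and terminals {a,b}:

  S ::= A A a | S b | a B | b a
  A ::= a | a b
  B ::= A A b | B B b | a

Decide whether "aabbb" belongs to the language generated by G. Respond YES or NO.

CNF form of G:
  S -> A X4 | S T1 | T0 B | T1 T0
  A -> T0 T1 | a
  B -> A X2 | B X3 | a
  T0 -> a
  T1 -> b
  X2 -> A T1
  X3 -> B T1
  X4 -> A T0

CYK fill:
  [0..0]={A,B,T0}  "a"  orig:{A,B}
  [1..1]={A,B,T0}  "a"  orig:{A,B}
  [2..2]={T1}  "b"  orig:{}
  [3..3]={T1}  "b"  orig:{}
  [4..4]={T1}  "b"  orig:{}
  [0..1]={S,X4}  "aa"  orig:{S}
  [1..2]={A,X2,X3}  "ab"  orig:{A}
  [2..3]=∅  "bb"
  [3..4]=∅  "bb"
  [0..2]={B,S}  "aab"
  [1..3]={X2}  "abb"  orig:{}
  [2..4]=∅  "bbb"
  [0..3]={B,S,X3}  "aabb"  orig:{B,S}
  [1..4]=∅  "abbb"
  [0..4]={S,X3}  "aabbb"  orig:{S}

S ∈ T[0,4] ⇒ YES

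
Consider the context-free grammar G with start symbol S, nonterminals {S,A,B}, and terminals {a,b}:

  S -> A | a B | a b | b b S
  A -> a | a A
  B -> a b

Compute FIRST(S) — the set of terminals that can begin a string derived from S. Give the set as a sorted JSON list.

Compute FIRST by fixpoint:
iter 1:
  A via A→a: +{a}
  B via B→a b: +{a}
  S via S→A: +{a}
  S via S→b b S: +{b}
  FIRST[S]={a,b}  FIRST[A]={a}  FIRST[B]={a}
iter 2: — fixpoint
  FIRST[S]={a,b}  FIRST[A]={a}  FIRST[B]={a}

FIRST(S) = ["a", "b"]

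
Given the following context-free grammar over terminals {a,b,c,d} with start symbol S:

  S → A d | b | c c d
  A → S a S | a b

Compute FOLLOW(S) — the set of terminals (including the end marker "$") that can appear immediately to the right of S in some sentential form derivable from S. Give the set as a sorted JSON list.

FIRST sets, iterate to fixpoint:
pass 1:
  A via A→a b: +{a}
  S via S→A d: +{a}
  S via S→b: +{b}
  S via S→c c d: +{c}
  S: {a,b,c}  A: {a}
pass 2:
  A via A→S a S: +{b,c}
  S: {a,b,c}  A: {a,b,c}
pass 3: (no change)
  S: {a,b,c}  A: {a,b,c}

FOLLOW iteration:
initialize: $ ∈ FOLLOW(S)
iter 1:
  A→S a S: FOLLOW(S) ⊇ FIRST(a) = {a}; new: +{a}
  S→A d: FOLLOW(A) ⊇ FIRST(d) = {d}; new: +{d}
  S: {$,a}  A: {d}
iter 2:
  A→S a S: FOLLOW(S) ⊇ FOLLOW(A) ⊇ {d}; new: +{d}
  S: {$,a,d}  A: {d}
iter 3: done
  S: {$,a,d}  A: {d}

FOLLOW(S) = ["$", "a", "d"]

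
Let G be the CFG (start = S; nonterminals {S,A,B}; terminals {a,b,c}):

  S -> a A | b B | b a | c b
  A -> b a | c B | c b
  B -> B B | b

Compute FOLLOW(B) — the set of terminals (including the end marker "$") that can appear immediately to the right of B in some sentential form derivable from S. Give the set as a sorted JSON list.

FIRST iteration:
round 1:
  A via A→b a: +{b}
  A via A→c B: +{c}
  B via B→b: +{b}
  S via S→a A: +{a}
  S via S→b B: +{b}
  S via S→c b: +{c}
  FIRST(S)={a,b,c}  FIRST(A)={b,c}  FIRST(B)={b}
round 2: (stable)
  FIRST(S)={a,b,c}  FIRST(A)={b,c}  FIRST(B)={b}

Compute FOLLOW by fixpoint:
seed FOLLOW(S) with $
round 1:
  B→B B: FOLLOW(B) ⊇ FIRST(B) = {b}; new: +{b}
  S→a A: FOLLOW(A) ⊇ FOLLOW(S) ⊇ {$}; new: +{$}
  S→b B: FOLLOW(B) ⊇ FOLLOW(S) ⊇ {$}; new: +{$}
  FOLLOW[S]={$}  FOLLOW[A]={$}  FOLLOW[B]={$,b}
round 2: done
  FOLLOW[S]={$}  FOLLOW[A]={$}  FOLLOW[B]={$,b}

FOLLOW(B) = ["$", "b"]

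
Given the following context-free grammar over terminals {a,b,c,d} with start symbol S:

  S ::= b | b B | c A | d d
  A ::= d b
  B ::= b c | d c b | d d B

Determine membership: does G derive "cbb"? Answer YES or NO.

Convert to CNF:
  S -> T0 T0 | T1 B | T2 A | b
  A -> T0 T1
  B -> T0 X3 | T0 X4 | T1 T2
  T0 -> d
  T1 -> b
  T2 -> c
  X3 -> T2 T1
  X4 -> T0 B

CYK table (by increasing span):
  [0..0]={T2}  "c"  orig:{}
  [1..1]={S,T1}  "b"  orig:{S}
  [2..2]={S,T1}  "b"  orig:{S}
  [0..1]={X3}  "cb"  orig:{}
  [1..2]=∅  "bb"
  [0..2]=∅  "cbb"

S ∉ T[0,2] ⇒ NO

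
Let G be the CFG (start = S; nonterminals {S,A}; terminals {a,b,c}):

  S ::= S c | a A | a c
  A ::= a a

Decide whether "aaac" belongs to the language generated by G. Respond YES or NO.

Convert to CNF:
  S -> S T1 | T0 A | T0 T1
  A -> T0 T0
  T0 -> a
  T1 -> c

CYK fill:
  cell(0,0) a: {T0}  orig:{}
  cell(1,1) a: {T0}  orig:{}
  cell(2,2) a: {T0}  orig:{}
  cell(3,3) c: {T1}  orig:{}
  cell(0,1) aa: {A}
  cell(1,2) aa: {A}
  cell(2,3) ac: {S}
  cell(0,2) aaa: {S}
  cell(1,3) aac: ∅
  cell(0,3) aaac: {S}

S ∈ T[0,3] ⇒ YES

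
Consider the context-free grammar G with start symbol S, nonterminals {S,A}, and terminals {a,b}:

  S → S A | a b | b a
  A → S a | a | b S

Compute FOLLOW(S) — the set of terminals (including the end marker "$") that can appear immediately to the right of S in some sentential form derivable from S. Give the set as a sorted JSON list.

FIRST iteration:
iter 1:
  A via A→a: +{a}
  A via A→b S: +{b}
  S via S→a b: +{a}
  S via S→b a: +{b}
  S: {a,b}  A: {a,b}
iter 2: done
  S: {a,b}  A: {a,b}

FOLLOW sets:
seed FOLLOW(S) with $
round 1:
  A→S a: FOLLOW(S) ⊇ FIRST(a) = {a}; new: +{a}
  S→S A: FOLLOW(S) ⊇ FIRST(A) = {a,b}; new: +{b}
  S→S A: FOLLOW(A) ⊇ FOLLOW(S) ⊇ {$,a,b}; new: +{$,a,b}
  S: {$,a,b}  A: {$,a,b}
round 2: (no change)
  S: {$,a,b}  A: {$,a,b}

FOLLOW(S) = ["$", "a", "b"]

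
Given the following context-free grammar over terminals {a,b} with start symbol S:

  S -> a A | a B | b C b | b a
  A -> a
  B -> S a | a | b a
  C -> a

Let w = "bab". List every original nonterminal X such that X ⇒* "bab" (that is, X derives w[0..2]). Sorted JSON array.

CNF form of G:
  S -> T0 A | T0 B | T1 T0 | T1 X2
  A -> a
  B -> S T0 | T1 T0 | a
  C -> a
  T0 -> a
  T1 -> b
  X2 -> C T1

CYK table (by increasing span) — only the sub-triangle for w[0..2]:
  T[0,0] 'b' = {T1}  orig:{}
  T[1,1] 'a' = {A,B,C,T0}  orig:{A,B,C}
  T[2,2] 'b' = {T1}  orig:{}
  T[0,1] 'ba' = {B,S}
  T[1,2] 'ab' = {X2}  orig:{}
  T[0,2] 'bab' = {S}

Original NTs in T[0,2] deriving "bab": ["S"]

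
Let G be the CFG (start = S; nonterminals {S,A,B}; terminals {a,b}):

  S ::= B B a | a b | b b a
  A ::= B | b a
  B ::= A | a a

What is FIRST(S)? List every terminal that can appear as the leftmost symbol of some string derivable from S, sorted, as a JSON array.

FIRST iteration:
iter 1:
  A via A→b a: +{b}
  B via B→A: +{b}
  B via B→a a: +{a}
  S via S→B B a: +{a,b}
  FIRST(S)={a,b}  FIRST(A)={b}  FIRST(B)={a,b}
iter 2:
  A via A→B: +{a}
  FIRST(S)={a,b}  FIRST(A)={a,b}  FIRST(B)={a,b}
iter 3: done
  FIRST(S)={a,b}  FIRST(A)={a,b}  FIRST(B)={a,b}

FIRST(S) = ["a", "b"]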